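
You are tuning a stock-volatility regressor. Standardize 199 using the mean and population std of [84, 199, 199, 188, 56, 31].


μ = 126.1667, σ = 70.9352
z = (199 - 126.1667)/70.9352 = 1.0268

1.0268


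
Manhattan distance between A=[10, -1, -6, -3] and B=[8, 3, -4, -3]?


d = |10-8| + |-1-3| + |-6+ 4| + |-3+ 3|
  = 2 + 4 + 2 + 0
  = 8

8


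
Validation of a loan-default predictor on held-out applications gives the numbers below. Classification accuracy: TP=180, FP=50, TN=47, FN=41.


Accuracy = (TP+TN)/(TP+TN+FP+FN)
= (180+47)/(318)
= 227/318 = 71.38%

71.38%


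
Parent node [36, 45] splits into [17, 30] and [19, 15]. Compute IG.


Parent = [36, 45], H_parent = 0.9911
H_left = 0.9441 (n=47), H_right = 0.99 (n=34)
H_children = (47/81)·0.9441 + (34/81)·0.99 = 0.9634
IG = 0.9911 - 0.9634 = 0.0277

0.0277


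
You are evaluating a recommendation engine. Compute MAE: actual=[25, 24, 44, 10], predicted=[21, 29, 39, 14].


Absolute errors: |25-21|=4, |24-29|=5, |44-39|=5, |10-14|=4
Sum = 18
MAE = 18/4 = 9/2

9/2


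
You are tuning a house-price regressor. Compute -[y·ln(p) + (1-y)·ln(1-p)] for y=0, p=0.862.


BCE = -[y·ln(p) + (1-y)·ln(1-p)]
= -0 - 1·ln(1-0.862)
= -ln(0.138) = 1.9805

1.9805


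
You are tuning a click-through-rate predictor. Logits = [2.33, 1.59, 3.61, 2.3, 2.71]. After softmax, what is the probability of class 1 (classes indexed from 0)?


Exponentials: e^2.33=10.2779, e^1.59=4.9037, e^3.61=36.9661, e^2.3=9.9742, e^2.71=15.0293
Sum = 77.1512
Softmax = [0.1332, 0.0636, 0.4791, 0.1293, 0.1948]
p[1] = 4.9037/77.1512 = 0.0636

0.0636


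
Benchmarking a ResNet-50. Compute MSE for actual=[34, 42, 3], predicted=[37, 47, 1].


Squared errors: (34-37)²=9, (42-47)²=25, (3-1)²=4
Sum = 38
MSE = 38/3 = 38/3

38/3


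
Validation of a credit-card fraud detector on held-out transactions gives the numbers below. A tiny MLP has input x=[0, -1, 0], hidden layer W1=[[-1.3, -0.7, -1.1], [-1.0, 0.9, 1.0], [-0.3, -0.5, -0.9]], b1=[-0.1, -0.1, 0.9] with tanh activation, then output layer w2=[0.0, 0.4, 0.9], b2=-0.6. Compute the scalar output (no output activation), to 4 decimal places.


z1[0] = (-1.3)·(0) + (-0.7)·(-1) + (-1.1)·(0) - 0.1 = 0.6
z1[1] = (-1.0)·(0) + (0.9)·(-1) + (1.0)·(0) - 0.1 = -1.0
z1[2] = (-0.3)·(0) + (-0.5)·(-1) + (-0.9)·(0) + 0.9 = 1.4
h = tanh(z1) = [0.537, -0.7616, 0.8854]
output = (0.0)·(0.537) + (0.4)·(-0.7616) + (0.9)·(0.8854) - 0.6 = -0.1078

-0.1078


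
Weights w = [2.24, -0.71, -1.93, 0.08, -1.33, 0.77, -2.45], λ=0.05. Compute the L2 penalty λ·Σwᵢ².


‖w‖₂² = (2.24)² + (-0.71)² + (-1.93)² + (0.08)² + (-1.33)² + (0.77)² + (-2.45)²
     = 5.0176 + 0.5041 + 3.7249 + 0.0064 + 1.7689 + 0.5929 + 6.0025
     = 17.6173
λ·‖w‖₂² = 0.05·17.6173 = 0.880865

0.880865


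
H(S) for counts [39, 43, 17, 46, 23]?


Probabilities: [39/168, 43/168, 17/168, 46/168, 23/168] ≈ [0.2321, 0.256, 0.1012, 0.2738, 0.1369]
H = -((39/168)·log₂(39/168) + (43/168)·log₂(43/168) + (17/168)·log₂(17/168) + (46/168)·log₂(46/168) + (23/168)·log₂(23/168))
  = 2.2312 bits

2.2312 bits


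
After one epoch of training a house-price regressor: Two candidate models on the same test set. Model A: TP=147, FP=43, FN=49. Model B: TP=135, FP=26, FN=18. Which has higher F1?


Model A: P=147/190=0.7737, R=147/196=0.75, F1=2PR/(P+R)=2TP/(2TP+FP+FN)=294/386=0.7617
Model B: P=135/161=0.8385, R=135/153=0.8824, F1=2PR/(P+R)=2TP/(2TP+FP+FN)=270/314=0.8599
0.7617 < 0.8599 → Model B

Model B


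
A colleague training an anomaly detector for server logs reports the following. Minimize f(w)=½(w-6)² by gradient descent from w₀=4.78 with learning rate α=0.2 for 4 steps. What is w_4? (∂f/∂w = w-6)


step 1: grad = 4.78-6 = -1.22; w = 4.78 - 0.2·(-1.22) = 5.024
step 2: grad = 5.024-6 = -0.976; w = 5.024 - 0.2·(-0.976) = 5.2192
step 3: grad = 5.2192-6 = -0.7808; w = 5.2192 - 0.2·(-0.7808) = 5.37536
step 4: grad = 5.37536-6 = -0.62464; w = 5.37536 - 0.2·(-0.62464) = 5.500288

5.500288


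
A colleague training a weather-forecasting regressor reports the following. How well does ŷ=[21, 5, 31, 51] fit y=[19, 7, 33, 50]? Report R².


ȳ = 27.25
SS_res = Σ(y-ŷ)² = 13
SS_tot = Σ(y-ȳ)² = 1028.75
R² = 1 - SS_res/SS_tot = 1 - 0.0126 = 0.9874

0.9874


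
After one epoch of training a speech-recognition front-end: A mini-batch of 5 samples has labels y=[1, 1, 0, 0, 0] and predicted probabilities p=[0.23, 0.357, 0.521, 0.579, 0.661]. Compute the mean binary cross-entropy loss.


L[0] = -ln(0.23) = 1.4697
L[1] = -ln(0.357) = 1.03
L[2] = -ln(1-0.521) = -ln(0.479) = 0.7361
L[3] = -ln(1-0.579) = -ln(0.421) = 0.8651
L[4] = -ln(1-0.661) = -ln(0.339) = 1.0818
mean = (1.4697 + 1.03 + 0.7361 + 0.8651 + 1.0818)/5 = 1.0365

1.0365


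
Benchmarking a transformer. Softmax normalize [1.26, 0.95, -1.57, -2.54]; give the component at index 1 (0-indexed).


Exponentials: e^1.26=3.5254, e^0.95=2.5857, e^-1.57=0.208, e^-2.54=0.0789
Sum = 6.398
Softmax = [0.551, 0.4041, 0.0325, 0.0123]
p[1] = 2.5857/6.398 = 0.4041

0.4041


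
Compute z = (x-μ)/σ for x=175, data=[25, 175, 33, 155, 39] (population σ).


μ = 85.4, σ = 65.4511
z = (175 - 85.4)/65.4511 = 1.369

1.369


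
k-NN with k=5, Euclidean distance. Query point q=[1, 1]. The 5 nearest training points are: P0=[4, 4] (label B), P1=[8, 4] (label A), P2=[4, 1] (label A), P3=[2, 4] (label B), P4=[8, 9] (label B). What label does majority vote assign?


d(q,P0) = 4.2426  (label B)
d(q,P1) = 7.6158  (label A)
d(q,P2) = 3.0  (label A)
d(q,P3) = 3.1623  (label B)
d(q,P4) = 10.6301  (label B)
Votes: A=2, B=3
Majority → B

B


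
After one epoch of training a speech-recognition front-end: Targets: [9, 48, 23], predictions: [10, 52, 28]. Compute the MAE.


Absolute errors: |9-10|=1, |48-52|=4, |23-28|=5
Sum = 10
MAE = 10/3 = 10/3

10/3


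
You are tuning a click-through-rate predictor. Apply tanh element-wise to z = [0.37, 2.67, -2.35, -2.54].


tanh(0.37) = 0.354
tanh(2.67) = 0.9905
tanh(-2.35) = -0.982
tanh(-2.54) = -0.9876
result = [0.354, 0.9905, -0.982, -0.9876]

[0.354, 0.9905, -0.982, -0.9876]


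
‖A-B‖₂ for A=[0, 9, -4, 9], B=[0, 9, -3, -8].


d = √((0-0)² + (9-9)² + (-4+ 3)² + (9+ 8)²)
  = √(0 + 0 + 1 + 289)
  = √290 = 17.0294

17.0294


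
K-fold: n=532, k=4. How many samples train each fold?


Fold size = 532/4 = 133
Training per fold = 532 - 133 = 399

399


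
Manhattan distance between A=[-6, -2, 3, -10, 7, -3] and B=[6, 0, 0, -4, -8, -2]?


d = |-6-6| + |-2-0| + |3-0| + |-10+ 4| + |7+ 8| + |-3+ 2|
  = 12 + 2 + 3 + 6 + 15 + 1
  = 39

39


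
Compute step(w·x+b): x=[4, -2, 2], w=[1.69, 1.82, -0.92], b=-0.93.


z = (4)·(1.69) + (-2)·(1.82) + (2)·(-0.92) - 0.93
  = 0.35
step(z) = 1 (z≥0)

1


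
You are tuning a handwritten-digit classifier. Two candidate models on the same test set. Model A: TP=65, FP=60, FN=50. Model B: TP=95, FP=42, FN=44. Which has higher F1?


Model A: P=65/125=0.52, R=65/115=0.5652, F1=2PR/(P+R)=2TP/(2TP+FP+FN)=130/240=0.5417
Model B: P=95/137=0.6934, R=95/139=0.6835, F1=2PR/(P+R)=2TP/(2TP+FP+FN)=190/276=0.6884
0.5417 < 0.6884 → Model B

Model B


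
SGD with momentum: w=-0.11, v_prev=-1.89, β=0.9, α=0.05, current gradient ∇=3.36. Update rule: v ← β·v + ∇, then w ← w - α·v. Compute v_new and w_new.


v_new = 0.9·-1.89 + 3.36 = -1.701 + 3.36 = 1.659
w_new = -0.11 - 0.05·1.659 = -0.11 - 0.08295 = -0.19295

v_new=1.659, w_new=-0.19295


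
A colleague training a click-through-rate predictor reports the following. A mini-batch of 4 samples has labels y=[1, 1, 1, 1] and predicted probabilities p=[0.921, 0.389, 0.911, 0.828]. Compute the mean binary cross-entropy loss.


L[0] = -ln(0.921) = 0.0823
L[1] = -ln(0.389) = 0.9442
L[2] = -ln(0.911) = 0.0932
L[3] = -ln(0.828) = 0.1887
mean = (0.0823 + 0.9442 + 0.0932 + 0.1887)/4 = 0.3271

0.3271


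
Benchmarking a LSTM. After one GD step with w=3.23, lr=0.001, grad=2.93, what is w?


w_new = w - α·∇
= 3.23 - 0.001·2.93
= 3.23 - 0.00293
= 3.22707

3.22707


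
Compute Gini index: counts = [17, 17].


Probabilities: [17/34, 17/34] ≈ [0.5, 0.5]
Σpᵢ² = (289 + 289)/34² = 578/1156
Gini = 1 - Σpᵢ² = 1 - 578/1156 = 0.5

0.5


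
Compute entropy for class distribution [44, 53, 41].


Probabilities: [44/138, 53/138, 41/138] ≈ [0.3188, 0.3841, 0.2971]
H = -((44/138)·log₂(44/138) + (53/138)·log₂(53/138) + (41/138)·log₂(41/138))
  = 1.5762 bits

1.5762 bits


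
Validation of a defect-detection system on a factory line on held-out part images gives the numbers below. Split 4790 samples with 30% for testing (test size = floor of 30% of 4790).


Test = ⌊4790·30/100⌋ = 1437
Train = 4790 - 1437 = 3353

Train: 3353, Test: 1437


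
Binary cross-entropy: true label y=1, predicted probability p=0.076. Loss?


BCE = -[y·ln(p) + (1-y)·ln(1-p)]
= -1·ln(0.076) - 0
= -ln(0.076) = 2.577

2.577


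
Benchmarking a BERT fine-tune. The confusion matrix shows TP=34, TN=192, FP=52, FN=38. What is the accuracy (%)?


Accuracy = (TP+TN)/(TP+TN+FP+FN)
= (34+192)/(316)
= 226/316 = 71.52%

71.52%


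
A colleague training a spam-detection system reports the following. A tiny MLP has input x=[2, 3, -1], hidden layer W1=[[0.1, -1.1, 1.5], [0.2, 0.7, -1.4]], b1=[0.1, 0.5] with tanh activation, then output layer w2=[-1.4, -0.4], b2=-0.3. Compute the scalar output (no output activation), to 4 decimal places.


z1[0] = (0.1)·(2) + (-1.1)·(3) + (1.5)·(-1) + 0.1 = -4.5
z1[1] = (0.2)·(2) + (0.7)·(3) + (-1.4)·(-1) + 0.5 = 4.4
h = tanh(z1) = [-0.9998, 0.9997]
output = (-1.4)·(-0.9998) + (-0.4)·(0.9997) - 0.3 = 0.6998

0.6998


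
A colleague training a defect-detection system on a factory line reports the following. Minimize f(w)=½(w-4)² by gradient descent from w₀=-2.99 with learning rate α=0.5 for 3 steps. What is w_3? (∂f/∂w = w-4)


step 1: grad = -2.99-4 = -6.99; w = -2.99 - 0.5·(-6.99) = 0.505
step 2: grad = 0.505-4 = -3.495; w = 0.505 - 0.5·(-3.495) = 2.2525
step 3: grad = 2.2525-4 = -1.7475; w = 2.2525 - 0.5·(-1.7475) = 3.12625

3.12625


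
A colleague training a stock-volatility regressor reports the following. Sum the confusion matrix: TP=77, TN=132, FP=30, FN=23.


Total = TP + TN + FP + FN
= 77 + 132 + 30 + 23
= 262
(Predicted positive: 107, predicted negative: 155)

262


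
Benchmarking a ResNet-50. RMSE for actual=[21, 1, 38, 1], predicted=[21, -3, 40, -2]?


MSE = 29/4 = 7.25
RMSE = √(29/4) = 2.6926

2.6926


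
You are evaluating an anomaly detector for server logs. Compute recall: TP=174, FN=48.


Recall = TP/(TP+FN)
= 174/(174+48)
= 174/222 = 78.38%

78.38%


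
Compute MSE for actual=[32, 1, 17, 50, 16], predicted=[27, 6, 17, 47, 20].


Squared errors: (32-27)²=25, (1-6)²=25, (17-17)²=0, (50-47)²=9, (16-20)²=16
Sum = 75
MSE = 75/5 = 15

15


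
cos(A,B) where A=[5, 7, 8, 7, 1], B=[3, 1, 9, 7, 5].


A·B = 5·3 + 7·1 + 8·9 + 7·7 + 1·5 = 148
‖A‖ = √188 = 13.7113, ‖B‖ = √165 = 12.8452
cos = 148/(√188·√165) = 148/√31020 = 0.8403

0.8403


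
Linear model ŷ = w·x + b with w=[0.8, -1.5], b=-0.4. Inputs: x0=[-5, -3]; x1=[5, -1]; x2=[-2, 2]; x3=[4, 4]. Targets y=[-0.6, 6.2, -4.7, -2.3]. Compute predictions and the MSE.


ŷ0 = (0.8)·(-5) + (-1.5)·(-3) - 0.4 = 0.1
ŷ1 = (0.8)·(5) + (-1.5)·(-1) - 0.4 = 5.1
ŷ2 = (0.8)·(-2) + (-1.5)·(2) - 0.4 = -5.0
ŷ3 = (0.8)·(4) + (-1.5)·(4) - 0.4 = -3.2
errors² = [0.49, 1.21, 0.09, 0.81]
MSE = 2.6000/4 = 0.65

0.65


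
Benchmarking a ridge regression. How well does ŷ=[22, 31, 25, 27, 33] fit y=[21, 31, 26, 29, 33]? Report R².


ȳ = 28
SS_res = Σ(y-ŷ)² = 6
SS_tot = Σ(y-ȳ)² = 88
R² = 1 - SS_res/SS_tot = 1 - 0.0682 = 0.9318

0.9318


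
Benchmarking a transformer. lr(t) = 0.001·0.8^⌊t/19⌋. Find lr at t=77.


n_drops = ⌊77/19⌋ = 4
lr = 0.001·0.8^4 = 0.001·0.4096 = 0.0004096

0.0004096


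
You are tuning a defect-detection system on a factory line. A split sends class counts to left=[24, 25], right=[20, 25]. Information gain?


Parent = [44, 50], H_parent = 0.9971
H_left = 0.9997 (n=49), H_right = 0.9911 (n=45)
H_children = (49/94)·0.9997 + (45/94)·0.9911 = 0.9956
IG = 0.9971 - 0.9956 = 0.0015

0.0015


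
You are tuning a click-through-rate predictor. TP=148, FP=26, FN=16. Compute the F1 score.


Precision = 148/174 = 0.8506
Recall = 148/164 = 0.9024
F1 = 2·P·R/(P+R) = 2·TP/(2·TP+FP+FN) = 296/(296+26+16) = 296/338 = 0.8757

0.8757


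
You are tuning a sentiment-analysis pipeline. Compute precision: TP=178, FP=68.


Precision = TP/(TP+FP)
= 178/(178+68)
= 178/246 = 72.36%

72.36%


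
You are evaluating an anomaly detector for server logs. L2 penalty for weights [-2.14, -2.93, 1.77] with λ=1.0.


‖w‖₂² = (-2.14)² + (-2.93)² + (1.77)²
     = 4.5796 + 8.5849 + 3.1329
     = 16.2974
λ·‖w‖₂² = 1.0·16.2974 = 16.2974

16.2974


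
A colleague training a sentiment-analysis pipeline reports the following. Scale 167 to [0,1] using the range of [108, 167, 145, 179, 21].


min=21, max=179
(167-21)/(179-21) = 146/158 = 0.9241

0.9241


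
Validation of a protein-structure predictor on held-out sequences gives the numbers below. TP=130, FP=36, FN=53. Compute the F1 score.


Precision = 130/166 = 0.7831
Recall = 130/183 = 0.7104
F1 = 2·P·R/(P+R) = 2·TP/(2·TP+FP+FN) = 260/(260+36+53) = 260/349 = 0.745

0.745


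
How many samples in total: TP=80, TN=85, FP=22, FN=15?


Total = TP + TN + FP + FN
= 80 + 85 + 22 + 15
= 202
(Predicted positive: 102, predicted negative: 100)

202


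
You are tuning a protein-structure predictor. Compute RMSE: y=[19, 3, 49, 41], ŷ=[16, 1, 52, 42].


MSE = 23/4 = 5.75
RMSE = √(23/4) = 2.3979

2.3979


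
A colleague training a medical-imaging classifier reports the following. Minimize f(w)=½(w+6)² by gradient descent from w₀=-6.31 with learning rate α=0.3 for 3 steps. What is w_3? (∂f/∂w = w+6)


step 1: grad = -6.31+6 = -0.31; w = -6.31 - 0.3·(-0.31) = -6.217
step 2: grad = -6.217+6 = -0.217; w = -6.217 - 0.3·(-0.217) = -6.1519
step 3: grad = -6.1519+6 = -0.1519; w = -6.1519 - 0.3·(-0.1519) = -6.10633

-6.10633


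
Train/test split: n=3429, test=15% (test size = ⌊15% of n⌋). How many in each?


Test = ⌊3429·15/100⌋ = 514
Train = 3429 - 514 = 2915

Train: 2915, Test: 514


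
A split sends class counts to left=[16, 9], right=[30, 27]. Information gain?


Parent = [46, 36], H_parent = 0.9892
H_left = 0.9427 (n=25), H_right = 0.998 (n=57)
H_children = (25/82)·0.9427 + (57/82)·0.998 = 0.9811
IG = 0.9892 - 0.9811 = 0.0081

0.0081


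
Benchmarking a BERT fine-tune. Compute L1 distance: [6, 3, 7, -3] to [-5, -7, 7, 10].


d = |6+ 5| + |3+ 7| + |7-7| + |-3-10|
  = 11 + 10 + 0 + 13
  = 34

34


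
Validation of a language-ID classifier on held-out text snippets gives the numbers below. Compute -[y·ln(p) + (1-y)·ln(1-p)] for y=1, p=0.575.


BCE = -[y·ln(p) + (1-y)·ln(1-p)]
= -1·ln(0.575) - 0
= -ln(0.575) = 0.5534

0.5534


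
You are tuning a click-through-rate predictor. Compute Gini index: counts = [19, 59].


Probabilities: [19/78, 59/78] ≈ [0.2436, 0.7564]
Σpᵢ² = (361 + 3481)/78² = 3842/6084
Gini = 1 - Σpᵢ² = 1 - 3842/6084 = 0.3685

0.3685


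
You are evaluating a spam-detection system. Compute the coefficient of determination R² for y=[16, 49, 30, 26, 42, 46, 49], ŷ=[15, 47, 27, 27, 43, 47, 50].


ȳ = 36.8571
SS_res = Σ(y-ŷ)² = 18
SS_tot = Σ(y-ȳ)² = 1004.86
R² = 1 - SS_res/SS_tot = 1 - 0.0179 = 0.9821

0.9821


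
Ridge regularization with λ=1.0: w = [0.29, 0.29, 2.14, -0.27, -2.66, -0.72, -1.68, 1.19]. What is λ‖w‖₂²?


‖w‖₂² = (0.29)² + (0.29)² + (2.14)² + (-0.27)² + (-2.66)² + (-0.72)² + (-1.68)² + (1.19)²
     = 0.0841 + 0.0841 + 4.5796 + 0.0729 + 7.0756 + 0.5184 + 2.8224 + 1.4161
     = 16.6532
λ·‖w‖₂² = 1.0·16.6532 = 16.6532

16.6532


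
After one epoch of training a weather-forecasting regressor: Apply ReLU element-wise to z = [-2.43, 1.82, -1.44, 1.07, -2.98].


ReLU(-2.43) = max(0, -2.43) = 0.0
ReLU(1.82) = max(0, 1.82) = 1.82
ReLU(-1.44) = max(0, -1.44) = 0.0
ReLU(1.07) = max(0, 1.07) = 1.07
ReLU(-2.98) = max(0, -2.98) = 0.0
result = [0.0, 1.82, 0.0, 1.07, 0.0]

[0.0, 1.82, 0.0, 1.07, 0.0]


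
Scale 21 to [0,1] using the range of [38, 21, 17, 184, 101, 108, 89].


min=17, max=184
(21-17)/(184-17) = 4/167 = 0.024

0.024


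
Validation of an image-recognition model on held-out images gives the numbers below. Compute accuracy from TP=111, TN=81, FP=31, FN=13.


Accuracy = (TP+TN)/(TP+TN+FP+FN)
= (111+81)/(236)
= 192/236 = 81.36%

81.36%


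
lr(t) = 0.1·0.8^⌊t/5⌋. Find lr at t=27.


n_drops = ⌊27/5⌋ = 5
lr = 0.1·0.8^5 = 0.1·0.32768 = 0.032768

0.032768


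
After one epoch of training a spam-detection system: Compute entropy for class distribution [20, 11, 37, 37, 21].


Probabilities: [20/126, 11/126, 37/126, 37/126, 21/126] ≈ [0.1587, 0.0873, 0.2937, 0.2937, 0.1667]
H = -((20/126)·log₂(20/126) + (11/126)·log₂(11/126) + (37/126)·log₂(37/126) + (37/126)·log₂(37/126) + (21/126)·log₂(21/126))
  = 2.1977 bits

2.1977 bits


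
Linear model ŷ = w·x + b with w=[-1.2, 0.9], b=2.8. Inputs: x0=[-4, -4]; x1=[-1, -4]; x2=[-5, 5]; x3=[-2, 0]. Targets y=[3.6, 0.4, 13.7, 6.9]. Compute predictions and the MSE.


ŷ0 = (-1.2)·(-4) + (0.9)·(-4) + 2.8 = 4.0
ŷ1 = (-1.2)·(-1) + (0.9)·(-4) + 2.8 = 0.4
ŷ2 = (-1.2)·(-5) + (0.9)·(5) + 2.8 = 13.3
ŷ3 = (-1.2)·(-2) + (0.9)·(0) + 2.8 = 5.2
errors² = [0.16, 0.0, 0.16, 2.89]
MSE = 3.2100/4 = 0.8025

0.8025


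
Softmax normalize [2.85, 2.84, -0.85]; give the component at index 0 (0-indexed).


Exponentials: e^2.85=17.2878, e^2.84=17.1158, e^-0.85=0.4274
Sum = 34.831
Softmax = [0.4963, 0.4914, 0.0123]
p[0] = 17.2878/34.831 = 0.4963

0.4963


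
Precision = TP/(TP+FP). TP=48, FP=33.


Precision = TP/(TP+FP)
= 48/(48+33)
= 48/81 = 59.26%

59.26%


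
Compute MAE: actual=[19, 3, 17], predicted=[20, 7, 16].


Absolute errors: |19-20|=1, |3-7|=4, |17-16|=1
Sum = 6
MAE = 6/3 = 2

2


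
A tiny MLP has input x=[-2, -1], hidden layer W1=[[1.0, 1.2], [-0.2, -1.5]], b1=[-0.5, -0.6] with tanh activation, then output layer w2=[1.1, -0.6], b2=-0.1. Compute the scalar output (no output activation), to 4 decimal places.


z1[0] = (1.0)·(-2) + (1.2)·(-1) - 0.5 = -3.7
z1[1] = (-0.2)·(-2) + (-1.5)·(-1) - 0.6 = 1.3
h = tanh(z1) = [-0.9988, 0.8617]
output = (1.1)·(-0.9988) + (-0.6)·(0.8617) - 0.1 = -1.7157

-1.7157


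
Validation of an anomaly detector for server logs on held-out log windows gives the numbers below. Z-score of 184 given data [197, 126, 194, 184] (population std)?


μ = 175.25, σ = 28.839
z = (184 - 175.25)/28.839 = 0.3034

0.3034


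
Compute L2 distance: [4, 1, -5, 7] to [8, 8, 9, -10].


d = √((4-8)² + (1-8)² + (-5-9)² + (7+ 10)²)
  = √(16 + 49 + 196 + 289)
  = √550 = 23.4521

23.4521


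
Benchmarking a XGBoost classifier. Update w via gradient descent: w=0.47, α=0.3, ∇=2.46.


w_new = w - α·∇
= 0.47 - 0.3·2.46
= 0.47 - 0.738
= -0.268

-0.268


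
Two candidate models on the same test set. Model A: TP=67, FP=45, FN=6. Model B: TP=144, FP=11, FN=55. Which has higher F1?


Model A: P=67/112=0.5982, R=67/73=0.9178, F1=2PR/(P+R)=2TP/(2TP+FP+FN)=134/185=0.7243
Model B: P=144/155=0.929, R=144/199=0.7236, F1=2PR/(P+R)=2TP/(2TP+FP+FN)=288/354=0.8136
0.7243 < 0.8136 → Model B

Model B


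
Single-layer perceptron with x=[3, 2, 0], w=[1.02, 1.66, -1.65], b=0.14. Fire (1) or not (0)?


z = (3)·(1.02) + (2)·(1.66) + (0)·(-1.65) + 0.14
  = 6.52
step(z) = 1 (z≥0)

1


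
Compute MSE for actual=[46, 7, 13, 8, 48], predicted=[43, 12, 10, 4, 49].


Squared errors: (46-43)²=9, (7-12)²=25, (13-10)²=9, (8-4)²=16, (48-49)²=1
Sum = 60
MSE = 60/5 = 12

12


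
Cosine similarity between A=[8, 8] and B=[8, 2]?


A·B = 8·8 + 8·2 = 80
‖A‖ = √128 = 11.3137, ‖B‖ = √68 = 8.2462
cos = 80/(√128·√68) = 80/√8704 = 0.8575

0.8575


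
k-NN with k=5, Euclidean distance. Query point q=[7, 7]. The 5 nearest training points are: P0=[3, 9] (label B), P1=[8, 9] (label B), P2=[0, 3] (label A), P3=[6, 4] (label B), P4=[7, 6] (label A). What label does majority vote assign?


d(q,P0) = 4.4721  (label B)
d(q,P1) = 2.2361  (label B)
d(q,P2) = 8.0623  (label A)
d(q,P3) = 3.1623  (label B)
d(q,P4) = 1.0  (label A)
Votes: A=2, B=3
Majority → B

B


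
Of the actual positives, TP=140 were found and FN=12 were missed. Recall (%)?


Recall = TP/(TP+FN)
= 140/(140+12)
= 140/152 = 92.11%

92.11%


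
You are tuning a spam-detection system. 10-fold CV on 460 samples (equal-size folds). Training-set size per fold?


Fold size = 460/10 = 46
Training per fold = 460 - 46 = 414

414


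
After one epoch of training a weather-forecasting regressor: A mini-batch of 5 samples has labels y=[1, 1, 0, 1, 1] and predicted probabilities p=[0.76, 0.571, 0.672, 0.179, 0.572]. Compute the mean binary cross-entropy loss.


L[0] = -ln(0.76) = 0.2744
L[1] = -ln(0.571) = 0.5604
L[2] = -ln(1-0.672) = -ln(0.328) = 1.1147
L[3] = -ln(0.179) = 1.7204
L[4] = -ln(0.572) = 0.5586
mean = (0.2744 + 0.5604 + 1.1147 + 1.7204 + 0.5586)/5 = 0.8457

0.8457


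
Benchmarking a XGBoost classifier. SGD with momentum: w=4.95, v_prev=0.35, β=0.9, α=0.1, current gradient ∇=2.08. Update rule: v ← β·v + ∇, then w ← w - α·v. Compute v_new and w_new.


v_new = 0.9·0.35 + 2.08 = 0.315 + 2.08 = 2.395
w_new = 4.95 - 0.1·2.395 = 4.95 - 0.2395 = 4.7105

v_new=2.395, w_new=4.7105


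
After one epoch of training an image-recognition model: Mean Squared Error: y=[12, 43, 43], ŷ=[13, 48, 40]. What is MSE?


Squared errors: (12-13)²=1, (43-48)²=25, (43-40)²=9
Sum = 35
MSE = 35/3 = 35/3

35/3


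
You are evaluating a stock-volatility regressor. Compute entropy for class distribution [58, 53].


Probabilities: [58/111, 53/111] ≈ [0.5225, 0.4775]
H = -((58/111)·log₂(58/111) + (53/111)·log₂(53/111))
  = 0.9985 bits

0.9985 bits


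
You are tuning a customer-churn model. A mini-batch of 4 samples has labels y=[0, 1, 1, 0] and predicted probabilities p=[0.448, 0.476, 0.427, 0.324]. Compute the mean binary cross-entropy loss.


L[0] = -ln(1-0.448) = -ln(0.552) = 0.5942
L[1] = -ln(0.476) = 0.7423
L[2] = -ln(0.427) = 0.851
L[3] = -ln(1-0.324) = -ln(0.676) = 0.3916
mean = (0.5942 + 0.7423 + 0.851 + 0.3916)/4 = 0.6448

0.6448


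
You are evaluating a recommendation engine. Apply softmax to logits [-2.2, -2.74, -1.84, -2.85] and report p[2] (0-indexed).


Exponentials: e^-2.2=0.1108, e^-2.74=0.0646, e^-1.84=0.1588, e^-2.85=0.0578
Sum = 0.392
Softmax = [0.2826, 0.1647, 0.4051, 0.1475]
p[2] = 0.1588/0.392 = 0.4051

0.4051


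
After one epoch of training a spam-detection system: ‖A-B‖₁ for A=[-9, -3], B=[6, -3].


d = |-9-6| + |-3+ 3|
  = 15 + 0
  = 15

15


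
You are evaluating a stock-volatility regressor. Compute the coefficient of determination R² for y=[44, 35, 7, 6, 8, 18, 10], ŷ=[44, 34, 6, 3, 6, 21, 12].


ȳ = 18.2857
SS_res = Σ(y-ŷ)² = 28
SS_tot = Σ(y-ȳ)² = 1393.43
R² = 1 - SS_res/SS_tot = 1 - 0.0201 = 0.9799

0.9799


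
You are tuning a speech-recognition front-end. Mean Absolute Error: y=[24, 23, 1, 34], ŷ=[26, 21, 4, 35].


Absolute errors: |24-26|=2, |23-21|=2, |1-4|=3, |34-35|=1
Sum = 8
MAE = 8/4 = 2

2


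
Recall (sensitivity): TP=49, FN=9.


Recall = TP/(TP+FN)
= 49/(49+9)
= 49/58 = 84.48%

84.48%


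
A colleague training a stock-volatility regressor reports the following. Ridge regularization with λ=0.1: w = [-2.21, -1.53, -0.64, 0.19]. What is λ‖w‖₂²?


‖w‖₂² = (-2.21)² + (-1.53)² + (-0.64)² + (0.19)²
     = 4.8841 + 2.3409 + 0.4096 + 0.0361
     = 7.6707
λ·‖w‖₂² = 0.1·7.6707 = 0.76707

0.76707


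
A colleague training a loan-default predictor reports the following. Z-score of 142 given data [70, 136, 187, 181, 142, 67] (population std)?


μ = 130.5, σ = 47.6051
z = (142 - 130.5)/47.6051 = 0.2416

0.2416


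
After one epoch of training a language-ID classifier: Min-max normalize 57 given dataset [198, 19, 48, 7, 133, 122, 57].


min=7, max=198
(57-7)/(198-7) = 50/191 = 0.2618

0.2618


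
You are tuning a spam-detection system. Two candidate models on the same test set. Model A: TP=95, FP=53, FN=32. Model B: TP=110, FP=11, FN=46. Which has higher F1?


Model A: P=95/148=0.6419, R=95/127=0.748, F1=2PR/(P+R)=2TP/(2TP+FP+FN)=190/275=0.6909
Model B: P=110/121=0.9091, R=110/156=0.7051, F1=2PR/(P+R)=2TP/(2TP+FP+FN)=220/277=0.7942
0.6909 < 0.7942 → Model B

Model B


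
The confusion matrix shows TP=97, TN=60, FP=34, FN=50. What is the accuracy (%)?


Accuracy = (TP+TN)/(TP+TN+FP+FN)
= (97+60)/(241)
= 157/241 = 65.15%

65.15%


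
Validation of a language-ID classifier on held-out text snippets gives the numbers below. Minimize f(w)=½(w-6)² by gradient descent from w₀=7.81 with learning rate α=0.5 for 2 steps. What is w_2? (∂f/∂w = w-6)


step 1: grad = 7.81-6 = 1.81; w = 7.81 - 0.5·(1.81) = 6.905
step 2: grad = 6.905-6 = 0.905; w = 6.905 - 0.5·(0.905) = 6.4525

6.4525


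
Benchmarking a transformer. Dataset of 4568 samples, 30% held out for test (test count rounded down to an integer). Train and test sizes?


Test = ⌊4568·30/100⌋ = 1370
Train = 4568 - 1370 = 3198

Train: 3198, Test: 1370


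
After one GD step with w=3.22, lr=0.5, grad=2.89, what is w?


w_new = w - α·∇
= 3.22 - 0.5·2.89
= 3.22 - 1.445
= 1.775

1.775


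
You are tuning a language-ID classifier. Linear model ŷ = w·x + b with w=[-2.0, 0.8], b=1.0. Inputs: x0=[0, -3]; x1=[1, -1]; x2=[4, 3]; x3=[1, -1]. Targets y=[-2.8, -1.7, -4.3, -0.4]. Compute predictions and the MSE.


ŷ0 = (-2.0)·(0) + (0.8)·(-3) + 1.0 = -1.4
ŷ1 = (-2.0)·(1) + (0.8)·(-1) + 1.0 = -1.8
ŷ2 = (-2.0)·(4) + (0.8)·(3) + 1.0 = -4.6
ŷ3 = (-2.0)·(1) + (0.8)·(-1) + 1.0 = -1.8
errors² = [1.96, 0.01, 0.09, 1.96]
MSE = 4.0200/4 = 1.005

1.005


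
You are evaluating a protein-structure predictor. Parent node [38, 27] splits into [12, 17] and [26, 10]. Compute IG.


Parent = [38, 27], H_parent = 0.9792
H_left = 0.9784 (n=29), H_right = 0.8524 (n=36)
H_children = (29/65)·0.9784 + (36/65)·0.8524 = 0.9086
IG = 0.9792 - 0.9086 = 0.0706

0.0706


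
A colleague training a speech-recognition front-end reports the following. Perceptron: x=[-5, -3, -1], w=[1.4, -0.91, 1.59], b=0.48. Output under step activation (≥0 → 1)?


z = (-5)·(1.4) + (-3)·(-0.91) + (-1)·(1.59) + 0.48
  = -5.38
step(z) = 0 (z<0)

0


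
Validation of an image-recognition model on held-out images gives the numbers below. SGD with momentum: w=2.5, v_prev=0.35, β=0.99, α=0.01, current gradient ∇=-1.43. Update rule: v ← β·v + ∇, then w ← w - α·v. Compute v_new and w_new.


v_new = 0.99·0.35 - 1.43 = 0.3465 - 1.43 = -1.0835
w_new = 2.5 - 0.01·-1.0835 = 2.5 + 0.010835 = 2.510835

v_new=-1.0835, w_new=2.510835


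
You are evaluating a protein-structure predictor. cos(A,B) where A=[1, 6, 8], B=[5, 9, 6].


A·B = 1·5 + 6·9 + 8·6 = 107
‖A‖ = √101 = 10.0499, ‖B‖ = √142 = 11.9164
cos = 107/(√101·√142) = 107/√14342 = 0.8935

0.8935


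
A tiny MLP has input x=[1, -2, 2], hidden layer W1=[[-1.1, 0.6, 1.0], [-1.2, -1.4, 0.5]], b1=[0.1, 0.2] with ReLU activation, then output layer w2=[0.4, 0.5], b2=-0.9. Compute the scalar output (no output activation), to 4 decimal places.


z1[0] = (-1.1)·(1) + (0.6)·(-2) + (1.0)·(2) + 0.1 = -0.2
z1[1] = (-1.2)·(1) + (-1.4)·(-2) + (0.5)·(2) + 0.2 = 2.8
h = ReLU(z1) = [0.0, 2.8]
output = (0.4)·(0.0) + (0.5)·(2.8) - 0.9 = 0.5

0.5


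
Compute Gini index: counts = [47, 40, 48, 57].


Probabilities: [47/192, 40/192, 48/192, 57/192] ≈ [0.2448, 0.2083, 0.25, 0.2969]
Σpᵢ² = (2209 + 1600 + 2304 + 3249)/192² = 9362/36864
Gini = 1 - Σpᵢ² = 1 - 9362/36864 = 0.746

0.746


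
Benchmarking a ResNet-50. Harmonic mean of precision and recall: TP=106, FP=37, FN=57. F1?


Precision = 106/143 = 0.7413
Recall = 106/163 = 0.6503
F1 = 2·P·R/(P+R) = 2·TP/(2·TP+FP+FN) = 212/(212+37+57) = 212/306 = 0.6928

0.6928


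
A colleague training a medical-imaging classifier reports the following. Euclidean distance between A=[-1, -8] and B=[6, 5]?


d = √((-1-6)² + (-8-5)²)
  = √(49 + 169)
  = √218 = 14.7648

14.7648


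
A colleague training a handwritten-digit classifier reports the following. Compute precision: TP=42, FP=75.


Precision = TP/(TP+FP)
= 42/(42+75)
= 42/117 = 35.9%

35.9%


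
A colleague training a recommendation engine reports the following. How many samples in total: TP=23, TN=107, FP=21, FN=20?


Total = TP + TN + FP + FN
= 23 + 107 + 21 + 20
= 171
(Predicted positive: 44, predicted negative: 127)

171


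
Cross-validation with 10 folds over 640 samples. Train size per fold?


Fold size = 640/10 = 64
Training per fold = 640 - 64 = 576

576


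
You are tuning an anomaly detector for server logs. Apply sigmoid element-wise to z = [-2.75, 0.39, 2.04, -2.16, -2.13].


σ(-2.75) = 1/(1+e^2.75) = 0.0601
σ(0.39) = 1/(1+e^-0.39) = 0.5963
σ(2.04) = 1/(1+e^-2.04) = 0.8849
σ(-2.16) = 1/(1+e^2.16) = 0.1034
σ(-2.13) = 1/(1+e^2.13) = 0.1062
result = [0.0601, 0.5963, 0.8849, 0.1034, 0.1062]

[0.0601, 0.5963, 0.8849, 0.1034, 0.1062]


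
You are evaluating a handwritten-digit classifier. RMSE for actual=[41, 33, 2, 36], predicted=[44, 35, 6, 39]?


MSE = 38/4 = 9.5
RMSE = √(38/4) = 3.0822

3.0822


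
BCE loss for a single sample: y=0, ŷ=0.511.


BCE = -[y·ln(p) + (1-y)·ln(1-p)]
= -0 - 1·ln(1-0.511)
= -ln(0.489) = 0.7154

0.7154


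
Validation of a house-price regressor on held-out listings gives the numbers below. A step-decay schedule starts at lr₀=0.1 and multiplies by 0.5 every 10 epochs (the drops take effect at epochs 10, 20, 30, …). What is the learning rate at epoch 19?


n_drops = ⌊19/10⌋ = 1
lr = 0.1·0.5^1 = 0.1·0.5 = 0.05

0.05


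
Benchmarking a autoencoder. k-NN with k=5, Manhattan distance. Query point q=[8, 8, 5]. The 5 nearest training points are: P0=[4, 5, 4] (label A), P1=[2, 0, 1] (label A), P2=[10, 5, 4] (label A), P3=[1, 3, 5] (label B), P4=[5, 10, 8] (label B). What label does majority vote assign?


d(q,P0) = 8  (label A)
d(q,P1) = 18  (label A)
d(q,P2) = 6  (label A)
d(q,P3) = 12  (label B)
d(q,P4) = 8  (label B)
Votes: A=3, B=2
Majority → A

A


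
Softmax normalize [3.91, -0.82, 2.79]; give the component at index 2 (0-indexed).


Exponentials: e^3.91=49.899, e^-0.82=0.4404, e^2.79=16.281
Sum = 66.6204
Softmax = [0.749, 0.0066, 0.2444]
p[2] = 16.281/66.6204 = 0.2444

0.2444


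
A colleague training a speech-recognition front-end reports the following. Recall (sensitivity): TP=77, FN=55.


Recall = TP/(TP+FN)
= 77/(77+55)
= 77/132 = 58.33%

58.33%


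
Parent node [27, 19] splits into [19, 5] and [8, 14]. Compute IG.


Parent = [27, 19], H_parent = 0.9781
H_left = 0.7383 (n=24), H_right = 0.9457 (n=22)
H_children = (24/46)·0.7383 + (22/46)·0.9457 = 0.8375
IG = 0.9781 - 0.8375 = 0.1406

0.1406


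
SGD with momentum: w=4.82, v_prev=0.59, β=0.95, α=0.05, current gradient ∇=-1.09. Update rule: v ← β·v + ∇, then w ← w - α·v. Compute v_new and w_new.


v_new = 0.95·0.59 - 1.09 = 0.5605 - 1.09 = -0.5295
w_new = 4.82 - 0.05·-0.5295 = 4.82 + 0.026475 = 4.846475

v_new=-0.5295, w_new=4.846475


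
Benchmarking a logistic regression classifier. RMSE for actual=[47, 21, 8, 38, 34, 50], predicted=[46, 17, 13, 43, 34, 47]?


MSE = 76/6 = 12.6667
RMSE = √(76/6) = 3.559

3.559


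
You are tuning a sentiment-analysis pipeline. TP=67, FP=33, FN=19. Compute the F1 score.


Precision = 67/100 = 0.67
Recall = 67/86 = 0.7791
F1 = 2·P·R/(P+R) = 2·TP/(2·TP+FP+FN) = 134/(134+33+19) = 134/186 = 0.7204

0.7204


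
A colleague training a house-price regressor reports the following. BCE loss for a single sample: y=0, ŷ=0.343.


BCE = -[y·ln(p) + (1-y)·ln(1-p)]
= -0 - 1·ln(1-0.343)
= -ln(0.657) = 0.4201

0.4201


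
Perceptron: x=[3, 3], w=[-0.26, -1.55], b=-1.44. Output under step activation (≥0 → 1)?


z = (3)·(-0.26) + (3)·(-1.55) - 1.44
  = -6.87
step(z) = 0 (z<0)

0


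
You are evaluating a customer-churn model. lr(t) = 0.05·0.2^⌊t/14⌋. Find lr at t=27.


n_drops = ⌊27/14⌋ = 1
lr = 0.05·0.2^1 = 0.05·0.2 = 0.01

0.01


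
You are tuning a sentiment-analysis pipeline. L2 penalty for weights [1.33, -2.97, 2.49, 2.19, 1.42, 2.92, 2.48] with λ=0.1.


‖w‖₂² = (1.33)² + (-2.97)² + (2.49)² + (2.19)² + (1.42)² + (2.92)² + (2.48)²
     = 1.7689 + 8.8209 + 6.2001 + 4.7961 + 2.0164 + 8.5264 + 6.1504
     = 38.2792
λ·‖w‖₂² = 0.1·38.2792 = 3.82792

3.82792


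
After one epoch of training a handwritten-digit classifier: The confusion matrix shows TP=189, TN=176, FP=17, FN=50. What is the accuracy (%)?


Accuracy = (TP+TN)/(TP+TN+FP+FN)
= (189+176)/(432)
= 365/432 = 84.49%

84.49%


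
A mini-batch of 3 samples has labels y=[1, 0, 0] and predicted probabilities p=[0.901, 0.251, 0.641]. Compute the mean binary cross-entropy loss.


L[0] = -ln(0.901) = 0.1043
L[1] = -ln(1-0.251) = -ln(0.749) = 0.289
L[2] = -ln(1-0.641) = -ln(0.359) = 1.0244
mean = (0.1043 + 0.289 + 1.0244)/3 = 0.4726

0.4726


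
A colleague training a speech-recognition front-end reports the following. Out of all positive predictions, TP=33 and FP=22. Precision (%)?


Precision = TP/(TP+FP)
= 33/(33+22)
= 33/55 = 60.0%

60.0%


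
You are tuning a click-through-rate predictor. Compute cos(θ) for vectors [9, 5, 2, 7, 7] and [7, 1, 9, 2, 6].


A·B = 9·7 + 5·1 + 2·9 + 7·2 + 7·6 = 142
‖A‖ = √208 = 14.4222, ‖B‖ = √171 = 13.0767
cos = 142/(√208·√171) = 142/√35568 = 0.7529

0.7529


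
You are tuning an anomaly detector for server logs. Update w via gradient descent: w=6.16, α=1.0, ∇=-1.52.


w_new = w - α·∇
= 6.16 - 1.0·-1.52
= 6.16 + 1.52
= 7.68

7.68


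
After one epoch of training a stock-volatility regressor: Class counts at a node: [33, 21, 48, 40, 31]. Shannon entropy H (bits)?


Probabilities: [33/173, 21/173, 48/173, 40/173, 31/173] ≈ [0.1908, 0.1214, 0.2775, 0.2312, 0.1792]
H = -((33/173)·log₂(33/173) + (21/173)·log₂(21/173) + (48/173)·log₂(48/173) + (40/173)·log₂(40/173) + (31/173)·log₂(31/173))
  = 2.2714 bits

2.2714 bits


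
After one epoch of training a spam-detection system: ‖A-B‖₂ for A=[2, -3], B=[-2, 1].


d = √((2+ 2)² + (-3-1)²)
  = √(16 + 16)
  = √32 = 5.6569

5.6569


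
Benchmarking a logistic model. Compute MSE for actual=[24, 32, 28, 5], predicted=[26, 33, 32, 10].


Squared errors: (24-26)²=4, (32-33)²=1, (28-32)²=16, (5-10)²=25
Sum = 46
MSE = 46/4 = 23/2

23/2


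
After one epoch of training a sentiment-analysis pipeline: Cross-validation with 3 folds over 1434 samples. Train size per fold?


Fold size = 1434/3 = 478
Training per fold = 1434 - 478 = 956

956


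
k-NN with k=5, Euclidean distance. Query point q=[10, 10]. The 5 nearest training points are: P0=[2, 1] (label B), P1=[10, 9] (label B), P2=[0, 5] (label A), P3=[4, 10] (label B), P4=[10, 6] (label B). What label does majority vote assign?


d(q,P0) = 12.0416  (label B)
d(q,P1) = 1.0  (label B)
d(q,P2) = 11.1803  (label A)
d(q,P3) = 6.0  (label B)
d(q,P4) = 4.0  (label B)
Votes: A=1, B=4
Majority → B

B


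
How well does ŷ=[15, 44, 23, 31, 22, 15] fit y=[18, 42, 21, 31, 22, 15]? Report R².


ȳ = 24.8333
SS_res = Σ(y-ŷ)² = 17
SS_tot = Σ(y-ȳ)² = 498.83
R² = 1 - SS_res/SS_tot = 1 - 0.0341 = 0.9659

0.9659


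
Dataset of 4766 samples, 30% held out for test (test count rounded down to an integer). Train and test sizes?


Test = ⌊4766·30/100⌋ = 1429
Train = 4766 - 1429 = 3337

Train: 3337, Test: 1429


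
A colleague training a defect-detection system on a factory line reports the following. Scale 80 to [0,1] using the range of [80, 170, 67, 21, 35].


min=21, max=170
(80-21)/(170-21) = 59/149 = 0.396

0.396


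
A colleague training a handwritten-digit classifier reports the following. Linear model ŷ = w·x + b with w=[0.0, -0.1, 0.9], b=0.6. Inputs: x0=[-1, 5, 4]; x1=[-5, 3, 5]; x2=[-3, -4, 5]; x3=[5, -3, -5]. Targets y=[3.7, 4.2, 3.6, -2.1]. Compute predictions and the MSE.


ŷ0 = (0.0)·(-1) + (-0.1)·(5) + (0.9)·(4) + 0.6 = 3.7
ŷ1 = (0.0)·(-5) + (-0.1)·(3) + (0.9)·(5) + 0.6 = 4.8
ŷ2 = (0.0)·(-3) + (-0.1)·(-4) + (0.9)·(5) + 0.6 = 5.5
ŷ3 = (0.0)·(5) + (-0.1)·(-3) + (0.9)·(-5) + 0.6 = -3.6
errors² = [0.0, 0.36, 3.61, 2.25]
MSE = 6.2200/4 = 1.555

1.555


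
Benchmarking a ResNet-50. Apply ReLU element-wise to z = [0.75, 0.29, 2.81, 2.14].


ReLU(0.75) = max(0, 0.75) = 0.75
ReLU(0.29) = max(0, 0.29) = 0.29
ReLU(2.81) = max(0, 2.81) = 2.81
ReLU(2.14) = max(0, 2.14) = 2.14
result = [0.75, 0.29, 2.81, 2.14]

[0.75, 0.29, 2.81, 2.14]


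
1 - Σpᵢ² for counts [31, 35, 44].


Probabilities: [31/110, 35/110, 44/110] ≈ [0.2818, 0.3182, 0.4]
Σpᵢ² = (961 + 1225 + 1936)/110² = 4122/12100
Gini = 1 - Σpᵢ² = 1 - 4122/12100 = 0.6593

0.6593


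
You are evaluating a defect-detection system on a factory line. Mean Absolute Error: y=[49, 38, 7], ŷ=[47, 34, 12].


Absolute errors: |49-47|=2, |38-34|=4, |7-12|=5
Sum = 11
MAE = 11/3 = 11/3

11/3


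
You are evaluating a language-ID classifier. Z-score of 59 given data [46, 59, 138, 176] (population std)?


μ = 104.75, σ = 54.1451
z = (59 - 104.75)/54.1451 = -0.845

-0.845


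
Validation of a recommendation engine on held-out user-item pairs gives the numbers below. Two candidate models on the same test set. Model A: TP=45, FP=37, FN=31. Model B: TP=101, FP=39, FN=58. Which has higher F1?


Model A: P=45/82=0.5488, R=45/76=0.5921, F1=2PR/(P+R)=2TP/(2TP+FP+FN)=90/158=0.5696
Model B: P=101/140=0.7214, R=101/159=0.6352, F1=2PR/(P+R)=2TP/(2TP+FP+FN)=202/299=0.6756
0.5696 < 0.6756 → Model B

Model B


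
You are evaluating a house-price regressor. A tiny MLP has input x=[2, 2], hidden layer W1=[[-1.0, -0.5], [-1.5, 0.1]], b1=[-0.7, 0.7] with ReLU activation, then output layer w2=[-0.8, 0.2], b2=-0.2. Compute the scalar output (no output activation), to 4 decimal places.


z1[0] = (-1.0)·(2) + (-0.5)·(2) - 0.7 = -3.7
z1[1] = (-1.5)·(2) + (0.1)·(2) + 0.7 = -2.1
h = ReLU(z1) = [0.0, 0.0]
output = (-0.8)·(0.0) + (0.2)·(0.0) - 0.2 = -0.2

-0.2


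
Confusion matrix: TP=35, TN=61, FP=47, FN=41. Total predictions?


Total = TP + TN + FP + FN
= 35 + 61 + 47 + 41
= 184
(Predicted positive: 82, predicted negative: 102)

184


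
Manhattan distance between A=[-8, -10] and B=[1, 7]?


d = |-8-1| + |-10-7|
  = 9 + 17
  = 26

26


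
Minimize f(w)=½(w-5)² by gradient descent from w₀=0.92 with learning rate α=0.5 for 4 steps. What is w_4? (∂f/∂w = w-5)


step 1: grad = 0.92-5 = -4.08; w = 0.92 - 0.5·(-4.08) = 2.96
step 2: grad = 2.96-5 = -2.04; w = 2.96 - 0.5·(-2.04) = 3.98
step 3: grad = 3.98-5 = -1.02; w = 3.98 - 0.5·(-1.02) = 4.49
step 4: grad = 4.49-5 = -0.51; w = 4.49 - 0.5·(-0.51) = 4.745

4.745


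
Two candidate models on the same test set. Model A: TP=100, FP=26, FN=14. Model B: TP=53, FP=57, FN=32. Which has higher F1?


Model A: P=100/126=0.7937, R=100/114=0.8772, F1=2PR/(P+R)=2TP/(2TP+FP+FN)=200/240=0.8333
Model B: P=53/110=0.4818, R=53/85=0.6235, F1=2PR/(P+R)=2TP/(2TP+FP+FN)=106/195=0.5436
0.8333 > 0.5436 → Model A

Model A


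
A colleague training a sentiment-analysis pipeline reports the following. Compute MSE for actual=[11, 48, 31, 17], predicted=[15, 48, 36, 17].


Squared errors: (11-15)²=16, (48-48)²=0, (31-36)²=25, (17-17)²=0
Sum = 41
MSE = 41/4 = 41/4

41/4
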